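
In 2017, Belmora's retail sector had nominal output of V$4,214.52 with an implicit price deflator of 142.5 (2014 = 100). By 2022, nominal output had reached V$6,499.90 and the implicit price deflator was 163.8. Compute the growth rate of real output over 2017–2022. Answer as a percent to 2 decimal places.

34.17%

Deflate each year: 2017 → 4214.52/1.425 = 2957.56; 2022 → 6499.90/1.638 = 3968.19.
So real output changed by 3968.19/2957.56 − 1 = 0.3417, i.e. 34.17%.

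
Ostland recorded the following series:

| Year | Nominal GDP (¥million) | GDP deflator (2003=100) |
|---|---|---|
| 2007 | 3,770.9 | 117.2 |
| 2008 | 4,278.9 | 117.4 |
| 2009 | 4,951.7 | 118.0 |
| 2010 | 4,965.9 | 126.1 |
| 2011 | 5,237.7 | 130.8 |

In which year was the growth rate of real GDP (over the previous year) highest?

2009

2008: real = 4278.9/1.174 = 3644.72; growth vs 2007 (3217.49) = 13.28%.
2009: real = 4951.7/1.180 = 4196.36; growth vs 2008 (3644.72) = 15.14%.
2010: real = 4965.9/1.261 = 3938.07; growth vs 2009 (4196.36) = -6.16%.
2011: real = 5237.7/1.308 = 4004.36; growth vs 2010 (3938.07) = 1.68%.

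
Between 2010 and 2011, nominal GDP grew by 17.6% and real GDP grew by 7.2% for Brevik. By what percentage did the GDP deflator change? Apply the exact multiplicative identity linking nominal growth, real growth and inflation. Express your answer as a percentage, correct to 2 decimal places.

9.70%

(1 + g_nom) = (1 + g_real)(1 + π), so π = 1.1760 / 1.0720 − 1 = 0.09701.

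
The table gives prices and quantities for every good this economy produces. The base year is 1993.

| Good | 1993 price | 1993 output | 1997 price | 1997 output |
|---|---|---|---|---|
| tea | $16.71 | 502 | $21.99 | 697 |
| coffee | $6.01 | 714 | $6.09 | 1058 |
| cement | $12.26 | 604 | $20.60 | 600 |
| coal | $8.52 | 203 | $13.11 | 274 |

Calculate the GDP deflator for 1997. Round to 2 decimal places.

136.20

Nominal GDP 1997 = 21.99·697 + 6.09·1058 + 20.60·600 + 13.11·274 = 37722.39.
Real GDP 1997 (at 1993 prices) = 16.71·697 + 6.01·1058 + 12.26·600 + 8.52·274 = 27695.93.
Deflator = Nominal/Real × 100 = 37722.39/27695.93 × 100 = 136.202.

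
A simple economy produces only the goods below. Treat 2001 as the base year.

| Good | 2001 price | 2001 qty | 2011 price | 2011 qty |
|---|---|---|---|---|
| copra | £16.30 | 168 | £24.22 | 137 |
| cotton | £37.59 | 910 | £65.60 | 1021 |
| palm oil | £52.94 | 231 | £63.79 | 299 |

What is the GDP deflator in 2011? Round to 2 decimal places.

158.34

Nominal GDP 2011 = 24.22·137 + 65.60·1021 + 63.79·299 = 89368.95.
Real GDP 2011 (at 2001 prices) = 16.30·137 + 37.59·1021 + 52.94·299 = 56441.55.
Deflator = Nominal/Real × 100 = 89368.95/56441.55 × 100 = 158.339.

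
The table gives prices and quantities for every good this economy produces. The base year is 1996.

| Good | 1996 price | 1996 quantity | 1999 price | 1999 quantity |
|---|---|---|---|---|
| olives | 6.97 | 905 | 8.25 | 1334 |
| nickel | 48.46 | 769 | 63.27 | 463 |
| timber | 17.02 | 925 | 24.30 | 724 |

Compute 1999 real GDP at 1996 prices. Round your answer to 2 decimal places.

44057.44

Real GDP 1999 = Σ (p_1996 × q_1999) = 6.97·1334 + 48.46·463 + 17.02·724 = 44057.44.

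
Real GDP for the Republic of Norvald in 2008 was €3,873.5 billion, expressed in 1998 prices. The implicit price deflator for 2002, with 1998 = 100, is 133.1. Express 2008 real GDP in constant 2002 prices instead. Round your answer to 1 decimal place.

€5,155.6 billion

Real GDP in 2002 prices = Real GDP in 1998 prices × (P_2002/P_1998) = 3873.5 × 1.331 = 5155.63.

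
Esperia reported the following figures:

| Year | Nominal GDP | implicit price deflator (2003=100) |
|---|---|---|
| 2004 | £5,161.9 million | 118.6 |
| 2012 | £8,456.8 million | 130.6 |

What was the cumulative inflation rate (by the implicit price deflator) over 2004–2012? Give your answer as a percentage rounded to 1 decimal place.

10.1%

Price-level change = 130.6 / 118.6 − 1 = 0.1012.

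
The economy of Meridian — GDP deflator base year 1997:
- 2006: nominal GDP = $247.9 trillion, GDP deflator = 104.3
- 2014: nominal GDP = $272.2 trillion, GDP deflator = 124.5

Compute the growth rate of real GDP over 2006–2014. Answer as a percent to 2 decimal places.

-8.01%

Deflate each year: 2006 → 247.9/1.043 = 237.68; 2014 → 272.2/1.245 = 218.63.
So real GDP changed by 218.63/237.68 − 1 = -0.0801, i.e. -8.01%.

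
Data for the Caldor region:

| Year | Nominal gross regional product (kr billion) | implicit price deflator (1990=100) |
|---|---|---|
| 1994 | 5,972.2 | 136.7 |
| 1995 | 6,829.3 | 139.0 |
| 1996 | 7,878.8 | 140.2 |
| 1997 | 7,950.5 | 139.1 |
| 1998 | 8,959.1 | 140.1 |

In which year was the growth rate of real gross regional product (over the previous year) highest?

1996

1995: real = 6829.3/1.390 = 4913.17; growth vs 1994 (4368.84) = 12.46%.
1996: real = 7878.8/1.402 = 5619.69; growth vs 1995 (4913.17) = 14.38%.
1997: real = 7950.5/1.391 = 5715.67; growth vs 1996 (5619.69) = 1.71%.
1998: real = 8959.1/1.401 = 6394.79; growth vs 1997 (5715.67) = 11.88%.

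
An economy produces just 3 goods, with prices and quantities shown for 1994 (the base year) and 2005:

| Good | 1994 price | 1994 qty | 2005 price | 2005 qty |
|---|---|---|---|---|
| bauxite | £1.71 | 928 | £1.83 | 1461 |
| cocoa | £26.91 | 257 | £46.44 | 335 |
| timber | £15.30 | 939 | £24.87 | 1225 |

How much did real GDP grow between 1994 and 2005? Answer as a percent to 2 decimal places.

Real GDP 1994 = Nominal GDP 1994 = 1.71·928 + 26.91·257 + 15.30·939 = 22869.45.
Real GDP 2005 (at 1994 prices) = 1.71·1461 + 26.91·335 + 15.30·1225 = 30255.66.
Real growth = 30255.66/22869.45 − 1 = 0.3230.

32.30%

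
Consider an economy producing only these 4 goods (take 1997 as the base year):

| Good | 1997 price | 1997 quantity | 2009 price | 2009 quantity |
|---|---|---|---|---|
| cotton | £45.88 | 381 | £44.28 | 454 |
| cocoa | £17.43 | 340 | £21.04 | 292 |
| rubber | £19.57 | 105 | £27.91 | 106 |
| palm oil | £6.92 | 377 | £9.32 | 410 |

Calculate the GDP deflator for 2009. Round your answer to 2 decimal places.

Nominal GDP 2009 = 44.28·454 + 21.04·292 + 27.91·106 + 9.32·410 = 33026.46.
Real GDP 2009 (at 1997 prices) = 45.88·454 + 17.43·292 + 19.57·106 + 6.92·410 = 30830.70.
Deflator = Nominal/Real × 100 = 33026.46/30830.70 × 100 = 107.122.

107.12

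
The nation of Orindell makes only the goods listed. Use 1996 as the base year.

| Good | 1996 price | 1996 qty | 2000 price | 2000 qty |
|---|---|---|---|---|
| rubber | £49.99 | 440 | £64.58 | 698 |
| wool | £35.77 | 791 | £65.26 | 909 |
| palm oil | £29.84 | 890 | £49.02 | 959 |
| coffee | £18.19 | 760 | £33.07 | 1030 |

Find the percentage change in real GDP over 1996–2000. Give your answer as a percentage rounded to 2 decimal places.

26.57%

Real GDP 1996 = Nominal GDP 1996 = 49.99·440 + 35.77·791 + 29.84·890 + 18.19·760 = 90671.67.
Real GDP 2000 (at 1996 prices) = 49.99·698 + 35.77·909 + 29.84·959 + 18.19·1030 = 114760.21.
Real growth = 114760.21/90671.67 − 1 = 0.2657.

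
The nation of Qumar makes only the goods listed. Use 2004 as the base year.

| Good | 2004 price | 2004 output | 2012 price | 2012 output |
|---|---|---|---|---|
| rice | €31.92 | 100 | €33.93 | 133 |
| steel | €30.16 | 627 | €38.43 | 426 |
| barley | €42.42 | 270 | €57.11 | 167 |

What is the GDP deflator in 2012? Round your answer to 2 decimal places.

125.82

Nominal GDP 2012 = 33.93·133 + 38.43·426 + 57.11·167 = 30421.24.
Real GDP 2012 (at 2004 prices) = 31.92·133 + 30.16·426 + 42.42·167 = 24177.66.
Deflator = Nominal/Real × 100 = 30421.24/24177.66 × 100 = 125.824.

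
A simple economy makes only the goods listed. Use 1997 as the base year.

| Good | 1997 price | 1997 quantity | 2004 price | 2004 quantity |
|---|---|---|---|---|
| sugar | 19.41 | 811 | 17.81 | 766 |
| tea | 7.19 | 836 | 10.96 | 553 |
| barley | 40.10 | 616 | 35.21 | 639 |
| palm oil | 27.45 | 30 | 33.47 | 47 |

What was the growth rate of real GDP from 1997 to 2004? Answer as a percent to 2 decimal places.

-3.21%

Real GDP 1997 = Nominal GDP 1997 = 19.41·811 + 7.19·836 + 40.10·616 + 27.45·30 = 47277.45.
Real GDP 2004 (at 1997 prices) = 19.41·766 + 7.19·553 + 40.10·639 + 27.45·47 = 45758.18.
Real growth = 45758.18/47277.45 − 1 = -0.0321.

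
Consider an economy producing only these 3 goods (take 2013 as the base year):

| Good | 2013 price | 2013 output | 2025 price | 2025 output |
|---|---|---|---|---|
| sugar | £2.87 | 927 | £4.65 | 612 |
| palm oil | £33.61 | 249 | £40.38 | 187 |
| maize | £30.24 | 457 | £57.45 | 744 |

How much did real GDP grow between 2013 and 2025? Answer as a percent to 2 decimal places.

22.90%

Real GDP 2013 = Nominal GDP 2013 = 2.87·927 + 33.61·249 + 30.24·457 = 24849.06.
Real GDP 2025 (at 2013 prices) = 2.87·612 + 33.61·187 + 30.24·744 = 30540.07.
Real growth = 30540.07/24849.06 − 1 = 0.2290.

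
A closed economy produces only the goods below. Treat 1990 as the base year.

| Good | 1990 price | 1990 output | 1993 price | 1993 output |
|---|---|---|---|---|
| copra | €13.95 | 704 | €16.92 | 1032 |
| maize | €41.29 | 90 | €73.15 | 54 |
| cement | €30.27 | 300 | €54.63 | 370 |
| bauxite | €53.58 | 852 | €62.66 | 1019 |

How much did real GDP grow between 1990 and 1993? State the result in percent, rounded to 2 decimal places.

Real GDP 1990 = Nominal GDP 1990 = 13.95·704 + 41.29·90 + 30.27·300 + 53.58·852 = 68268.06.
Real GDP 1993 (at 1990 prices) = 13.95·1032 + 41.29·54 + 30.27·370 + 53.58·1019 = 82423.98.
Real growth = 82423.98/68268.06 − 1 = 0.2074.

20.74%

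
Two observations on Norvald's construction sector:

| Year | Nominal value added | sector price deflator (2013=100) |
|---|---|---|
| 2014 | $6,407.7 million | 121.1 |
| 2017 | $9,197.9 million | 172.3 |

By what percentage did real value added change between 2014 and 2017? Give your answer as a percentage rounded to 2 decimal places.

Real value added 2014 = 6407.7 / 1.211 = 5291.25.
Real value added 2017 = 9197.9 / 1.723 = 5338.31.
Real growth = 5338.31 / 5291.25 − 1 = 0.0089.

0.89%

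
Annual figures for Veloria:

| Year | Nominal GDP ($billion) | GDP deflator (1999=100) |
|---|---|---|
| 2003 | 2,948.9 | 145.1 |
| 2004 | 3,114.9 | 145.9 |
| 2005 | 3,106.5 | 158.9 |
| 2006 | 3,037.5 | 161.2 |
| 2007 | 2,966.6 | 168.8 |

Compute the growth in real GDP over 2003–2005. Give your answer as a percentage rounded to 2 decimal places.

Real GDP 2003 = 2948.9/1.451 = 2032.32.
Real GDP 2005 = 3106.5/1.589 = 1955.00.
Change = 1955.00/2032.32 − 1 = -0.0380.

-3.80%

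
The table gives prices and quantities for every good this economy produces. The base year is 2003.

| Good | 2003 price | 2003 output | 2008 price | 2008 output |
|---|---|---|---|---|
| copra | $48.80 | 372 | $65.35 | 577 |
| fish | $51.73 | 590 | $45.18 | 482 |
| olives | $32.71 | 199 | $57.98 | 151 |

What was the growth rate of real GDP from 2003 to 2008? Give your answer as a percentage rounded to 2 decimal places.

5.16%

Real GDP 2003 = Nominal GDP 2003 = 48.80·372 + 51.73·590 + 32.71·199 = 55183.59.
Real GDP 2008 (at 2003 prices) = 48.80·577 + 51.73·482 + 32.71·151 = 58030.67.
Real growth = 58030.67/55183.59 − 1 = 0.0516.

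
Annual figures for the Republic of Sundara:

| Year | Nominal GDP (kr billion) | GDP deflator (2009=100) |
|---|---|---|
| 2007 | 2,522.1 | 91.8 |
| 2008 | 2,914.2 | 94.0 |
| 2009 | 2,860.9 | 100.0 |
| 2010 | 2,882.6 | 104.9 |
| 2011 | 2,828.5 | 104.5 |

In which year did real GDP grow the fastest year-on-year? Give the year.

2008

2008: real = 2914.2/0.940 = 3100.21; growth vs 2007 (2747.39) = 12.84%.
2009: real = 2860.9/1.000 = 2860.90; growth vs 2008 (3100.21) = -7.72%.
2010: real = 2882.6/1.049 = 2747.95; growth vs 2009 (2860.90) = -3.95%.
2011: real = 2828.5/1.045 = 2706.70; growth vs 2010 (2747.95) = -1.50%.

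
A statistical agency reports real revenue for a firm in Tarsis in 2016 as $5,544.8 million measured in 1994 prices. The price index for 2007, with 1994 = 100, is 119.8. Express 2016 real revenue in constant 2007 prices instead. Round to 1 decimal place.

Real revenue in 2007 prices = Real revenue in 1994 prices × (P_2007/P_1994) = 5544.8 × 1.198 = 6642.67.

$6,642.7 million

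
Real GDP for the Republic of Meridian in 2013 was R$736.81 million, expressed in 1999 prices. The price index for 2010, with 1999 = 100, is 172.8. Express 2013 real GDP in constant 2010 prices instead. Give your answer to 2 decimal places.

R$1,273.21 million

Real GDP in 2010 prices = Real GDP in 1999 prices × (P_2010/P_1999) = 736.81 × 1.728 = 1273.21.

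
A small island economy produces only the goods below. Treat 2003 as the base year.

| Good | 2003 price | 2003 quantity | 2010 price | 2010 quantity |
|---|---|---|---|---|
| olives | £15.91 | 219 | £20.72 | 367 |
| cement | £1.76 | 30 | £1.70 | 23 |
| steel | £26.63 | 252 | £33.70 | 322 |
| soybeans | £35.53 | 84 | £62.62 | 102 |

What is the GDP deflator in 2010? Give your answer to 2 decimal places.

Nominal GDP 2010 = 20.72·367 + 1.70·23 + 33.70·322 + 62.62·102 = 24881.98.
Real GDP 2010 (at 2003 prices) = 15.91·367 + 1.76·23 + 26.63·322 + 35.53·102 = 18078.37.
Deflator = Nominal/Real × 100 = 24881.98/18078.37 × 100 = 137.634.

137.63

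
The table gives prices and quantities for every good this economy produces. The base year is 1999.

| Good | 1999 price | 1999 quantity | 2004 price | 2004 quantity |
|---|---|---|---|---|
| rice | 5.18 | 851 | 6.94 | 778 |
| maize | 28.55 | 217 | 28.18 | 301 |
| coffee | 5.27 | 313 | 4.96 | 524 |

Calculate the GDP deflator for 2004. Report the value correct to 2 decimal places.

107.12

Nominal GDP 2004 = 6.94·778 + 28.18·301 + 4.96·524 = 16480.54.
Real GDP 2004 (at 1999 prices) = 5.18·778 + 28.55·301 + 5.27·524 = 15385.07.
Deflator = Nominal/Real × 100 = 16480.54/15385.07 × 100 = 107.120.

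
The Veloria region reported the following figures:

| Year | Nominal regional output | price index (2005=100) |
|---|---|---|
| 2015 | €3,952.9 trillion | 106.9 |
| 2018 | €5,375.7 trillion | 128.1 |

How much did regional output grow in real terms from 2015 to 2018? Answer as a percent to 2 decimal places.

13.49%

Real regional output 2015 = 3952.9 / 1.069 = 3697.75.
Real regional output 2018 = 5375.7 / 1.281 = 4196.49.
Real growth = 4196.49 / 3697.75 − 1 = 0.1349.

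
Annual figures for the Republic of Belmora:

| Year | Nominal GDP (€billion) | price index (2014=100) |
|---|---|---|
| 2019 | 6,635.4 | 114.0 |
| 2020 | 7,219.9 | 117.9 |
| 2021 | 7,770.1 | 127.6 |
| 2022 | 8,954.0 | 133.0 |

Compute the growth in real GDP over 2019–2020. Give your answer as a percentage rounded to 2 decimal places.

Real GDP 2019 = 6635.4/1.140 = 5820.53.
Real GDP 2020 = 7219.9/1.179 = 6123.75.
Change = 6123.75/5820.53 − 1 = 0.0521.

5.21%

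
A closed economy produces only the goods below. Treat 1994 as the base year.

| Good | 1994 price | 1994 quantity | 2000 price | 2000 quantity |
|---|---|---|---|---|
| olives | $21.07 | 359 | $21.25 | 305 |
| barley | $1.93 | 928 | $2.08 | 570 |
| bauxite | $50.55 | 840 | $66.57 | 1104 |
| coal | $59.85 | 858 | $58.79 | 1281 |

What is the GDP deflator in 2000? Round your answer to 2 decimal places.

Nominal GDP 2000 = 21.25·305 + 2.08·570 + 66.57·1104 + 58.79·1281 = 156470.12.
Real GDP 2000 (at 1994 prices) = 21.07·305 + 1.93·570 + 50.55·1104 + 59.85·1281 = 140001.50.
Deflator = Nominal/Real × 100 = 156470.12/140001.50 × 100 = 111.763.

111.76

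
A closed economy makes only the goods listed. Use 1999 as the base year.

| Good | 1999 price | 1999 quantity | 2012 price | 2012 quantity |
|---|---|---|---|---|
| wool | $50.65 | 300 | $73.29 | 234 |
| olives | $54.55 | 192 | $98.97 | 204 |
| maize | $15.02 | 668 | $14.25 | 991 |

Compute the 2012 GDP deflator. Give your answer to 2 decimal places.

135.91

Nominal GDP 2012 = 73.29·234 + 98.97·204 + 14.25·991 = 51461.49.
Real GDP 2012 (at 1999 prices) = 50.65·234 + 54.55·204 + 15.02·991 = 37865.12.
Deflator = Nominal/Real × 100 = 51461.49/37865.12 × 100 = 135.907.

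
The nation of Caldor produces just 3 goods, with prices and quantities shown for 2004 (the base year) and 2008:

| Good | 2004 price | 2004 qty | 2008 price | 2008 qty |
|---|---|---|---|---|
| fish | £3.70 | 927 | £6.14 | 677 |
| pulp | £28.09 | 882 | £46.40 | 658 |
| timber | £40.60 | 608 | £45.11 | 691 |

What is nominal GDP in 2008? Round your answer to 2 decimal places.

£65858.99

Nominal GDP 2008 = Σ (p_2008 × q_2008) = 6.14·677 + 46.40·658 + 45.11·691 = 65858.99.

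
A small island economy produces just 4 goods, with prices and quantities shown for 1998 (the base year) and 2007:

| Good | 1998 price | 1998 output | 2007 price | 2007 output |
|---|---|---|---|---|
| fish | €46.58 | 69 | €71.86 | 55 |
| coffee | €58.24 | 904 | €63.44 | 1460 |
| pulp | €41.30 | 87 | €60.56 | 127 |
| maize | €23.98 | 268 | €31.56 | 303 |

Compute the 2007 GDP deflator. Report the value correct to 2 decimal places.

Nominal GDP 2007 = 71.86·55 + 63.44·1460 + 60.56·127 + 31.56·303 = 113828.50.
Real GDP 2007 (at 1998 prices) = 46.58·55 + 58.24·1460 + 41.30·127 + 23.98·303 = 100103.34.
Deflator = Nominal/Real × 100 = 113828.50/100103.34 × 100 = 113.711.

113.71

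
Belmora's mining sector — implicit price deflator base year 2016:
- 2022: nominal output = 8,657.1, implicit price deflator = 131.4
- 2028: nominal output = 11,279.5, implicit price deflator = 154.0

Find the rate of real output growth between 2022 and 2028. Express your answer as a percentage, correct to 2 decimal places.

11.17%

Deflate each year: 2022 → 8657.1/1.314 = 6588.36; 2028 → 11279.5/1.540 = 7324.35.
So real output changed by 7324.35/6588.36 − 1 = 0.1117, i.e. 11.17%.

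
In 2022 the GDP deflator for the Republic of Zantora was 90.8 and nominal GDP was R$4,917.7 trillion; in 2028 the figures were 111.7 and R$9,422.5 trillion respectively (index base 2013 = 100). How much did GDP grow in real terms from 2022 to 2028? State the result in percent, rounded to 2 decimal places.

55.75%

Real GDP 2022 = 4917.7 / 0.908 = 5415.97.
Real GDP 2028 = 9422.5 / 1.117 = 8435.54.
Real growth = 8435.54 / 5415.97 − 1 = 0.5575.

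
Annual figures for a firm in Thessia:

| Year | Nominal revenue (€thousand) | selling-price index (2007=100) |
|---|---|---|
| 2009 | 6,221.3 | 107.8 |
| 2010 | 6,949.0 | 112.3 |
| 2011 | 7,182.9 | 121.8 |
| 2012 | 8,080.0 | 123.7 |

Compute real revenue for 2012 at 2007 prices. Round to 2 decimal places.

Real revenue 2012 = 8080.0 / 1.237 = 6531.93.

€6,531.93 thousand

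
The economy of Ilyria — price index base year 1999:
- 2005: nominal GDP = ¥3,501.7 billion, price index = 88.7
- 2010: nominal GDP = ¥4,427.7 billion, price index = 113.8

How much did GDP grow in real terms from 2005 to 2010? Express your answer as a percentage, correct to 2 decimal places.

-1.44%

Deflate each year: 2005 → 3501.7/0.887 = 3947.80; 2010 → 4427.7/1.138 = 3890.77.
So real GDP changed by 3890.77/3947.80 − 1 = -0.0144, i.e. -1.44%.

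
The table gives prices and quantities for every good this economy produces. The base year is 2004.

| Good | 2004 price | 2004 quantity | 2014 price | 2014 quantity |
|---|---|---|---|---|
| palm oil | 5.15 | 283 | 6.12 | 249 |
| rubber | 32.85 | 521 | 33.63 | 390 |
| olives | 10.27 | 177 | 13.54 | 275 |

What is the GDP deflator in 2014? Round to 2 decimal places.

108.54

Nominal GDP 2014 = 6.12·249 + 33.63·390 + 13.54·275 = 18363.08.
Real GDP 2014 (at 2004 prices) = 5.15·249 + 32.85·390 + 10.27·275 = 16918.10.
Deflator = Nominal/Real × 100 = 18363.08/16918.10 × 100 = 108.541.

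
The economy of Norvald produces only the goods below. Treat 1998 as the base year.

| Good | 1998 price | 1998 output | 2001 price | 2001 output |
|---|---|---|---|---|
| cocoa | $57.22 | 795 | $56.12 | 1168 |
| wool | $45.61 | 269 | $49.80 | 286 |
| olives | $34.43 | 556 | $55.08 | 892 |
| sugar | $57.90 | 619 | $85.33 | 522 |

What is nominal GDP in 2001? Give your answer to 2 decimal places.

$173464.58

Nominal GDP 2001 = Σ (p_2001 × q_2001) = 56.12·1168 + 49.80·286 + 55.08·892 + 85.33·522 = 173464.58.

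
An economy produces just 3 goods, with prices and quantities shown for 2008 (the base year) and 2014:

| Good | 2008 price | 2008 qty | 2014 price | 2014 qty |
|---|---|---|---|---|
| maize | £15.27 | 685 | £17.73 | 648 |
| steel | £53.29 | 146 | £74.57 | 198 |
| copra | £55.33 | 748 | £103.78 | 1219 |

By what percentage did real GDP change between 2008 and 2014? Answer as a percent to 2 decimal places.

47.41%

Real GDP 2008 = Nominal GDP 2008 = 15.27·685 + 53.29·146 + 55.33·748 = 59627.13.
Real GDP 2014 (at 2008 prices) = 15.27·648 + 53.29·198 + 55.33·1219 = 87893.65.
Real growth = 87893.65/59627.13 − 1 = 0.4741.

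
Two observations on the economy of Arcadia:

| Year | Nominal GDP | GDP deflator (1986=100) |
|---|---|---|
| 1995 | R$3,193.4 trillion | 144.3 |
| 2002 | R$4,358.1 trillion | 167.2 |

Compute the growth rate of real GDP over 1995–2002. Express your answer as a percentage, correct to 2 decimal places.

17.78%

Deflate each year: 1995 → 3193.4/1.443 = 2213.03; 2002 → 4358.1/1.672 = 2606.52.
So real GDP changed by 2606.52/2213.03 − 1 = 0.1778, i.e. 17.78%.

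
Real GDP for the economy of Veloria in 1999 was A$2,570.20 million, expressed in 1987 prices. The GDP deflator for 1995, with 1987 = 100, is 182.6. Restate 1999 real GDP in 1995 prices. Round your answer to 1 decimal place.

A$4,693.2 million

Real GDP in 1995 prices = Real GDP in 1987 prices × (P_1995/P_1987) = 2570.20 × 1.826 = 4693.19.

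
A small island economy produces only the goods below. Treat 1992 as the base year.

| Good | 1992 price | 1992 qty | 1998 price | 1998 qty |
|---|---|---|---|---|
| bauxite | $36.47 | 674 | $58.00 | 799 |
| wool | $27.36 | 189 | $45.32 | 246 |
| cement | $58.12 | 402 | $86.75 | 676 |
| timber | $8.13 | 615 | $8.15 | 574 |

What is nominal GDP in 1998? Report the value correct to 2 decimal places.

Nominal GDP 1998 = Σ (p_1998 × q_1998) = 58.00·799 + 45.32·246 + 86.75·676 + 8.15·574 = 120811.82.

$120811.82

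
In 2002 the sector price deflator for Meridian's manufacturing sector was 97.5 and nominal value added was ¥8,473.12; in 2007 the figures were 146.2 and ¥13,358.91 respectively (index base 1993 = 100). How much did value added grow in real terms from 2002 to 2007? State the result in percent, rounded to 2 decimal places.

Real value added 2002 = 8473.12 / 0.975 = 8690.38.
Real value added 2007 = 13358.91 / 1.462 = 9137.42.
Real growth = 9137.42 / 8690.38 − 1 = 0.0514.

5.14%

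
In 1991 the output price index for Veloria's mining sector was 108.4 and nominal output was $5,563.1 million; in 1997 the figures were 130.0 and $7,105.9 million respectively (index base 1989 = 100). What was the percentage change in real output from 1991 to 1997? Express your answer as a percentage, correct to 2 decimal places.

Real output 1991 = 5563.1 / 1.084 = 5132.01.
Real output 1997 = 7105.9 / 1.300 = 5466.08.
Real growth = 5466.08 / 5132.01 − 1 = 0.0651.

6.51%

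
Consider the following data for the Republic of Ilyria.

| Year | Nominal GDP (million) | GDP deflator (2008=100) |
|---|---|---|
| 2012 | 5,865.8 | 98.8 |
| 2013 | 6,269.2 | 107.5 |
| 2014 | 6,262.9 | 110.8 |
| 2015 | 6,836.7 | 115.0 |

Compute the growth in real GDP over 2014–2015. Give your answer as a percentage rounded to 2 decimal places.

Real GDP 2014 = 6262.9/1.108 = 5652.44.
Real GDP 2015 = 6836.7/1.150 = 5944.96.
Change = 5944.96/5652.44 − 1 = 0.0518.

5.18%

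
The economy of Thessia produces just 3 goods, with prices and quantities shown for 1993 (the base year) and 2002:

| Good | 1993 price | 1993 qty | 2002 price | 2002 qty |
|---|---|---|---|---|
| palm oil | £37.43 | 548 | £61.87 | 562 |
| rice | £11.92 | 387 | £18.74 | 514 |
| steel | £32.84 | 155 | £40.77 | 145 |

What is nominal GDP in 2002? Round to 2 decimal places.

Nominal GDP 2002 = Σ (p_2002 × q_2002) = 61.87·562 + 18.74·514 + 40.77·145 = 50314.95.

£50314.95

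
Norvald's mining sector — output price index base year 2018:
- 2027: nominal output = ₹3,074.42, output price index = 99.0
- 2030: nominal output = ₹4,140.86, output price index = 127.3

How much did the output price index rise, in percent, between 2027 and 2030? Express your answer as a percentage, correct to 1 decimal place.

28.6%

Price-level change = 127.3 / 99.0 − 1 = 0.2859.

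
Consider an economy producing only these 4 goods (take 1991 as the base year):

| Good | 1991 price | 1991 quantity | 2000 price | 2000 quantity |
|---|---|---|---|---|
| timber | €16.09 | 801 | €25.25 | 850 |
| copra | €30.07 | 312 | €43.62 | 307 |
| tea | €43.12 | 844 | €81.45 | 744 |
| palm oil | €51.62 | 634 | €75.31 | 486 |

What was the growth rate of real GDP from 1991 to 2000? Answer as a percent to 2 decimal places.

Real GDP 1991 = Nominal GDP 1991 = 16.09·801 + 30.07·312 + 43.12·844 + 51.62·634 = 91390.29.
Real GDP 2000 (at 1991 prices) = 16.09·850 + 30.07·307 + 43.12·744 + 51.62·486 = 80076.59.
Real growth = 80076.59/91390.29 − 1 = -0.1238.

-12.38%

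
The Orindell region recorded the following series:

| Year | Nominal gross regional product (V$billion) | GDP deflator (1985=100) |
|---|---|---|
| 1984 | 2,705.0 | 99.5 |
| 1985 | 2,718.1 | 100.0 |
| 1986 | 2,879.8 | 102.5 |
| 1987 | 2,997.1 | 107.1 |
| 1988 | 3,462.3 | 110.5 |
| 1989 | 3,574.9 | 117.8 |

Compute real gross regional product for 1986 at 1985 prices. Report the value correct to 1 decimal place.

V$2,809.6 billion

Real gross regional product 1986 = 2879.8 / 1.025 = 2809.56.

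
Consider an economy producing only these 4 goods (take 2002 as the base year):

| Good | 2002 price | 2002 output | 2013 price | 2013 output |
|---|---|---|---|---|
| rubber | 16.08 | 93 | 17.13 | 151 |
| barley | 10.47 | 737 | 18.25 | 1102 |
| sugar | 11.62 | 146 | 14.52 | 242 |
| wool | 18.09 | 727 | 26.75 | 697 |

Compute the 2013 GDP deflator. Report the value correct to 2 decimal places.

Nominal GDP 2013 = 17.13·151 + 18.25·1102 + 14.52·242 + 26.75·697 = 44856.72.
Real GDP 2013 (at 2002 prices) = 16.08·151 + 10.47·1102 + 11.62·242 + 18.09·697 = 29386.79.
Deflator = Nominal/Real × 100 = 44856.72/29386.79 × 100 = 152.642.

152.64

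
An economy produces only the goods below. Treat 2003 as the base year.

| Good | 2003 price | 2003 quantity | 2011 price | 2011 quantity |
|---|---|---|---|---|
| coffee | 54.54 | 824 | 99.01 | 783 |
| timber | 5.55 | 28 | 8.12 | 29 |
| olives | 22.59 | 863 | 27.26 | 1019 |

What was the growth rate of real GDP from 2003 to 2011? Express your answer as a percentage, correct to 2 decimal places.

2.00%

Real GDP 2003 = Nominal GDP 2003 = 54.54·824 + 5.55·28 + 22.59·863 = 64591.53.
Real GDP 2011 (at 2003 prices) = 54.54·783 + 5.55·29 + 22.59·1019 = 65884.98.
Real growth = 65884.98/64591.53 − 1 = 0.0200.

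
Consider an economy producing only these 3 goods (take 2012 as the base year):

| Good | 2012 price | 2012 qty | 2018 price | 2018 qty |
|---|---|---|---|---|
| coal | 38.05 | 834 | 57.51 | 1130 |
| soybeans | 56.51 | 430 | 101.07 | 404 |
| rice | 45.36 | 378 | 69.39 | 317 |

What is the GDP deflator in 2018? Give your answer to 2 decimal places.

Nominal GDP 2018 = 57.51·1130 + 101.07·404 + 69.39·317 = 127815.21.
Real GDP 2018 (at 2012 prices) = 38.05·1130 + 56.51·404 + 45.36·317 = 80205.66.
Deflator = Nominal/Real × 100 = 127815.21/80205.66 × 100 = 159.359.

159.36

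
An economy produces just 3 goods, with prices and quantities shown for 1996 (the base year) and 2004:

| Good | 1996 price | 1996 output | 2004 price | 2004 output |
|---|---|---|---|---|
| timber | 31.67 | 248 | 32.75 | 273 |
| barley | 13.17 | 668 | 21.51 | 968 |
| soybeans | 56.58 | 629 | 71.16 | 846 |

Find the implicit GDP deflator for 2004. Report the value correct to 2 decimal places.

129.89

Nominal GDP 2004 = 32.75·273 + 21.51·968 + 71.16·846 = 89963.79.
Real GDP 2004 (at 1996 prices) = 31.67·273 + 13.17·968 + 56.58·846 = 69261.15.
Deflator = Nominal/Real × 100 = 89963.79/69261.15 × 100 = 129.891.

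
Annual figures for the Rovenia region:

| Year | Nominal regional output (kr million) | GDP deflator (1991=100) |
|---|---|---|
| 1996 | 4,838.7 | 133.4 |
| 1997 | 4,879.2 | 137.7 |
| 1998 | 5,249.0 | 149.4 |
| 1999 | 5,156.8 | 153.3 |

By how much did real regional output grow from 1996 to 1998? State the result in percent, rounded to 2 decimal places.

-3.14%

Real regional output 1996 = 4838.7/1.334 = 3627.21.
Real regional output 1998 = 5249.0/1.494 = 3513.39.
Change = 3513.39/3627.21 − 1 = -0.0314.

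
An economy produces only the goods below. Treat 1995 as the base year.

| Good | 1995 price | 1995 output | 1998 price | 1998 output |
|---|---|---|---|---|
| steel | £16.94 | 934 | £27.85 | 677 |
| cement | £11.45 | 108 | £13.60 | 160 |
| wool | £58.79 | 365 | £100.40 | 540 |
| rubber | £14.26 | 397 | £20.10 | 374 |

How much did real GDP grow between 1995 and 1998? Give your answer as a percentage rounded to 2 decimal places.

14.04%

Real GDP 1995 = Nominal GDP 1995 = 16.94·934 + 11.45·108 + 58.79·365 + 14.26·397 = 44178.13.
Real GDP 1998 (at 1995 prices) = 16.94·677 + 11.45·160 + 58.79·540 + 14.26·374 = 50380.22.
Real growth = 50380.22/44178.13 − 1 = 0.1404.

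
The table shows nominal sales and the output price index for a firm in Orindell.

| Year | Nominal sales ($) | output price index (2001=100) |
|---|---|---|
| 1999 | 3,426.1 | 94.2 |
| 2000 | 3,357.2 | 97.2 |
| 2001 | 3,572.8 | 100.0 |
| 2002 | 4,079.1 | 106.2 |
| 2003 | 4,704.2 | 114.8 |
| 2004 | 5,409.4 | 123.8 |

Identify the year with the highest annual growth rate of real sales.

2002

2000: real = 3357.2/0.972 = 3453.91; growth vs 1999 (3637.05) = -5.04%.
2001: real = 3572.8/1.000 = 3572.80; growth vs 2000 (3453.91) = 3.44%.
2002: real = 4079.1/1.062 = 3840.96; growth vs 2001 (3572.80) = 7.51%.
2003: real = 4704.2/1.148 = 4097.74; growth vs 2002 (3840.96) = 6.69%.
2004: real = 5409.4/1.238 = 4369.47; growth vs 2003 (4097.74) = 6.63%.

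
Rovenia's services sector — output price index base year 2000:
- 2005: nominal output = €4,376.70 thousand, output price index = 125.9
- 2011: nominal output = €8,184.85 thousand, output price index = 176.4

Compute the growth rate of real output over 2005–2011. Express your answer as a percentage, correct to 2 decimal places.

33.47%

Real output 2005 = 4376.70 / 1.259 = 3476.33.
Real output 2011 = 8184.85 / 1.764 = 4639.94.
Real growth = 4639.94 / 3476.33 − 1 = 0.3347.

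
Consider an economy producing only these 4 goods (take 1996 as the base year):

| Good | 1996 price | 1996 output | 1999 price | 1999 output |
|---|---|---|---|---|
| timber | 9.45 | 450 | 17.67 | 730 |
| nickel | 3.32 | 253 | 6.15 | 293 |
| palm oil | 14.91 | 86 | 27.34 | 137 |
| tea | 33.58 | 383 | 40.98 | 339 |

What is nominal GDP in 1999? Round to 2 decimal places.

Nominal GDP 1999 = Σ (p_1999 × q_1999) = 17.67·730 + 6.15·293 + 27.34·137 + 40.98·339 = 32338.85.

32338.85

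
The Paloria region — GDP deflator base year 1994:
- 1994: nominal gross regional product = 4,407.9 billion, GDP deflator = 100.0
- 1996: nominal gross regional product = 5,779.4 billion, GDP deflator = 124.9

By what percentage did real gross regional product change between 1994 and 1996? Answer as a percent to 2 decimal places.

Deflate each year: 1994 → 4407.9/1.000 = 4407.90; 1996 → 5779.4/1.249 = 4627.22.
So real gross regional product changed by 4627.22/4407.90 − 1 = 0.0498, i.e. 4.98%.

4.98%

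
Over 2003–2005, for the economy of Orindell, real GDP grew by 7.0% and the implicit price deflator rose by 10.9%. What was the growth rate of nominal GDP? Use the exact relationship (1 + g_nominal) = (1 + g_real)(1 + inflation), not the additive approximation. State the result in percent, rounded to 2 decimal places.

18.66%

(1 + g_nom) = (1 + g_real)(1 + π) = 1.0700 × 1.1090 = 1.18663.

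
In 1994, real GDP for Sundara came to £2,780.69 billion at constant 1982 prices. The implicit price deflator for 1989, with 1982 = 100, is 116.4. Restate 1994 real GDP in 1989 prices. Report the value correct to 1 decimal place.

Real GDP in 1989 prices = Real GDP in 1982 prices × (P_1989/P_1982) = 2780.69 × 1.164 = 3236.72.

£3,236.7 billion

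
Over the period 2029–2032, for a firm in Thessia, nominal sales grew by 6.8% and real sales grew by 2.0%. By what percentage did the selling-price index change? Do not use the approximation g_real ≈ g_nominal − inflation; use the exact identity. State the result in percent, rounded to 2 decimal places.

(1 + g_nom) = (1 + g_real)(1 + π), so π = 1.0680 / 1.0200 − 1 = 0.04706.

4.71%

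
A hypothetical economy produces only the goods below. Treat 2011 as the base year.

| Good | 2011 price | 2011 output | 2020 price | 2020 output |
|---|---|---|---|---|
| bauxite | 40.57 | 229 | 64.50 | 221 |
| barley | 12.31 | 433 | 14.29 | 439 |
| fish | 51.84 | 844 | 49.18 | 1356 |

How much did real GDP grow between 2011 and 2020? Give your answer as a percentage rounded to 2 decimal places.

Real GDP 2011 = Nominal GDP 2011 = 40.57·229 + 12.31·433 + 51.84·844 = 58373.72.
Real GDP 2020 (at 2011 prices) = 40.57·221 + 12.31·439 + 51.84·1356 = 84665.10.
Real growth = 84665.10/58373.72 − 1 = 0.4504.

45.04%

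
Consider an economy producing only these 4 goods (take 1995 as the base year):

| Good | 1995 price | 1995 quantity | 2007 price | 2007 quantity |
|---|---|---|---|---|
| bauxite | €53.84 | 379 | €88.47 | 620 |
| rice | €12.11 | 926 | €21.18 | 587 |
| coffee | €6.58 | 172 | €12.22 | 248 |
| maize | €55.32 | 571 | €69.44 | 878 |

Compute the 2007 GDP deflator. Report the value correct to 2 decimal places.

144.76

Nominal GDP 2007 = 88.47·620 + 21.18·587 + 12.22·248 + 69.44·878 = 131282.94.
Real GDP 2007 (at 1995 prices) = 53.84·620 + 12.11·587 + 6.58·248 + 55.32·878 = 90692.17.
Deflator = Nominal/Real × 100 = 131282.94/90692.17 × 100 = 144.757.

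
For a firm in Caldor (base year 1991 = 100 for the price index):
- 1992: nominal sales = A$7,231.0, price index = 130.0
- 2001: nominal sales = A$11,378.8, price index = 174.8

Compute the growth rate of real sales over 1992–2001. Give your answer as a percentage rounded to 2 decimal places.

17.03%

Deflate each year: 1992 → 7231.0/1.300 = 5562.31; 2001 → 11378.8/1.748 = 6509.61.
So real sales changed by 6509.61/5562.31 − 1 = 0.1703, i.e. 17.03%.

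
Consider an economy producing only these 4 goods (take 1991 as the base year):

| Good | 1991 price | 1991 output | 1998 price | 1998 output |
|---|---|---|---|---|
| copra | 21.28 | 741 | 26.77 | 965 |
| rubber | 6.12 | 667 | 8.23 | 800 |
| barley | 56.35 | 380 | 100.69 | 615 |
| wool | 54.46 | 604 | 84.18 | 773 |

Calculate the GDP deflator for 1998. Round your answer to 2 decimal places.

156.01

Nominal GDP 1998 = 26.77·965 + 8.23·800 + 100.69·615 + 84.18·773 = 159412.54.
Real GDP 1998 (at 1991 prices) = 21.28·965 + 6.12·800 + 56.35·615 + 54.46·773 = 102184.03.
Deflator = Nominal/Real × 100 = 159412.54/102184.03 × 100 = 156.005.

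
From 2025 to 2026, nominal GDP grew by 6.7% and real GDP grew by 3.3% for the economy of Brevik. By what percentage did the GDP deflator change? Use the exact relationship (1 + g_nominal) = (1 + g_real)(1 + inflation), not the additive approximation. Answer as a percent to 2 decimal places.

3.29%

(1 + g_nom) = (1 + g_real)(1 + π), so π = 1.0670 / 1.0330 − 1 = 0.03291.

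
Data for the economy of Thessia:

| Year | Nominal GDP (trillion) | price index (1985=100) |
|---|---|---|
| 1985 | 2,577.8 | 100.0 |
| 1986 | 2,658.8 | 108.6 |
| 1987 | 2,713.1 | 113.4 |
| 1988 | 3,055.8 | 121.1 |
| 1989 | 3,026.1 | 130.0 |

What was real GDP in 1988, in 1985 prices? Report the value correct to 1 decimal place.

Real GDP 1988 = 3055.8 / 1.211 = 2523.37.

2,523.4 trillion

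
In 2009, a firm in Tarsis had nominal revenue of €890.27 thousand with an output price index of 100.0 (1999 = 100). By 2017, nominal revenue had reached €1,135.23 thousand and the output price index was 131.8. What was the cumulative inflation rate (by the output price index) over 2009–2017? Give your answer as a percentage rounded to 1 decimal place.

31.8%

Price-level change = 131.8 / 100.0 − 1 = 0.3180.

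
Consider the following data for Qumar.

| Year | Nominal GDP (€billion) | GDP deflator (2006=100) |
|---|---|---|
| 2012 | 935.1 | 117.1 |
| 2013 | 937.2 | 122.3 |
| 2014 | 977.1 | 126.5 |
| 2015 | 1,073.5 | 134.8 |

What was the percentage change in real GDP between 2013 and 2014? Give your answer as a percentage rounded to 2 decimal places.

Real GDP 2013 = 937.2/1.223 = 766.31.
Real GDP 2014 = 977.1/1.265 = 772.41.
Change = 772.41/766.31 − 1 = 0.0080.

0.80%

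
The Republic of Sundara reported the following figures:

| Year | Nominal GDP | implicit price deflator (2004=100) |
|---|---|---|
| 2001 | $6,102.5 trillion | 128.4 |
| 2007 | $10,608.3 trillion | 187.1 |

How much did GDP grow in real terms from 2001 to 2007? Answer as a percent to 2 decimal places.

19.30%

Real GDP 2001 = 6102.5 / 1.284 = 4752.73.
Real GDP 2007 = 10608.3 / 1.871 = 5669.86.
Real growth = 5669.86 / 4752.73 − 1 = 0.1930.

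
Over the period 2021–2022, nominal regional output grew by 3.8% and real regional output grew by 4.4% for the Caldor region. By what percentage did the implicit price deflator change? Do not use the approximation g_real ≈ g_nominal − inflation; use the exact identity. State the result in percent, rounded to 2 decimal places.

-0.57%

(1 + g_nom) = (1 + g_real)(1 + π), so π = 1.0380 / 1.0440 − 1 = -0.00575.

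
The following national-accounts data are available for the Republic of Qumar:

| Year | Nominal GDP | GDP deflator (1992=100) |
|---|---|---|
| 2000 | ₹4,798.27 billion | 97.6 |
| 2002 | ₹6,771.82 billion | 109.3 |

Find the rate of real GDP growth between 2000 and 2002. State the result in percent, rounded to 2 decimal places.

26.02%

Real GDP 2000 = 4798.27 / 0.976 = 4916.26.
Real GDP 2002 = 6771.82 / 1.093 = 6195.63.
Real growth = 6195.63 / 4916.26 − 1 = 0.2602.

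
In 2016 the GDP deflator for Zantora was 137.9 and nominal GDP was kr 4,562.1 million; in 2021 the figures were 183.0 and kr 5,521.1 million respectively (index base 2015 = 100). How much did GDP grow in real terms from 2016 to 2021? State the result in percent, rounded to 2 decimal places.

-8.80%

Deflate each year: 2016 → 4562.1/1.379 = 3308.27; 2021 → 5521.1/1.830 = 3016.99.
So real GDP changed by 3016.99/3308.27 − 1 = -0.0880, i.e. -8.80%.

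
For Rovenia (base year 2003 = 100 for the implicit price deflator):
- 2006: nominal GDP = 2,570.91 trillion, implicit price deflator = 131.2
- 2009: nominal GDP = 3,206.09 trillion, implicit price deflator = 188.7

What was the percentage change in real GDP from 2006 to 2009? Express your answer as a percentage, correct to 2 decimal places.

Deflate each year: 2006 → 2570.91/1.312 = 1959.54; 2009 → 3206.09/1.887 = 1699.04.
So real GDP changed by 1699.04/1959.54 − 1 = -0.1329, i.e. -13.29%.

-13.29%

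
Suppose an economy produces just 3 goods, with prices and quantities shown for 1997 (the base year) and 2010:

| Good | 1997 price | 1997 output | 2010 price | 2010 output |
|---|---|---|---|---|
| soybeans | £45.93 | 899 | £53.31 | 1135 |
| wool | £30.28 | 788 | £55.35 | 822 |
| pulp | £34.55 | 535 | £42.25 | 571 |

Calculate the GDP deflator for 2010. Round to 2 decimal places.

Nominal GDP 2010 = 53.31·1135 + 55.35·822 + 42.25·571 = 130129.30.
Real GDP 2010 (at 1997 prices) = 45.93·1135 + 30.28·822 + 34.55·571 = 96748.76.
Deflator = Nominal/Real × 100 = 130129.30/96748.76 × 100 = 134.502.

134.50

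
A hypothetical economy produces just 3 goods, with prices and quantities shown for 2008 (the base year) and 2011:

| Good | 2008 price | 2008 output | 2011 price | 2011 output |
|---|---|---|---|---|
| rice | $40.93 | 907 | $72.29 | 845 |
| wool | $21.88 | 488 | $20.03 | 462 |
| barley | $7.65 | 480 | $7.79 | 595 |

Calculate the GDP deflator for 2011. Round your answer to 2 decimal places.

Nominal GDP 2011 = 72.29·845 + 20.03·462 + 7.79·595 = 74973.96.
Real GDP 2011 (at 2008 prices) = 40.93·845 + 21.88·462 + 7.65·595 = 49246.16.
Deflator = Nominal/Real × 100 = 74973.96/49246.16 × 100 = 152.243.

152.24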